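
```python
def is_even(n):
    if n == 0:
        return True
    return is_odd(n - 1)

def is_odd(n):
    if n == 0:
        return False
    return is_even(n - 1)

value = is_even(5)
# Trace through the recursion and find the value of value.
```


is_even(5)
= is_odd(4)
= is_even(3)
= is_odd(2)
= is_even(1)
= is_odd(0)
n == 0: return False
= False


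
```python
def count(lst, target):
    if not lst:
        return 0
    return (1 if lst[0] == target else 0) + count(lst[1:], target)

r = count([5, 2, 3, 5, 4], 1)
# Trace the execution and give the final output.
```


count([5, 2, 3, 5, 4], 1)
lst[0]=5 != 1: 0 + count([2, 3, 5, 4], 1)
lst[0]=2 != 1: 0 + count([3, 5, 4], 1)
lst[0]=3 != 1: 0 + count([5, 4], 1)
lst[0]=5 != 1: 0 + count([4], 1)
lst[0]=4 != 1: 0 + count([], 1)
= 0


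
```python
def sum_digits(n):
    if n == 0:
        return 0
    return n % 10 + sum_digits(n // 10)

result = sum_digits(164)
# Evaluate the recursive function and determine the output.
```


sum_digits(164)
= 4 + sum_digits(16)
= 4 + 6 + sum_digits(1)
= 4 + 6 + 1 + sum_digits(0)
= 4 + 6 + 1 + 0
= 11


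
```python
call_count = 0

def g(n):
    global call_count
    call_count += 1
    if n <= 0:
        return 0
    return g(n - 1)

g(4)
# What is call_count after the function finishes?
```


g(4) calls g(3) calls ... calls g(0)
Total calls: 4 + 1 (for base case) = 5


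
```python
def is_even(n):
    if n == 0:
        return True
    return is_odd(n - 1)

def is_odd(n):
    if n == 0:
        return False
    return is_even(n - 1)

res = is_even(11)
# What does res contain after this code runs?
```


is_even(11)
= is_odd(10)
= is_even(9)
= is_odd(8)
= is_even(7)
= is_odd(6)
= is_even(5)
= is_odd(4)
= is_even(3)
= is_odd(2)
= is_even(1)
= is_odd(0)
n == 0: return False
= False


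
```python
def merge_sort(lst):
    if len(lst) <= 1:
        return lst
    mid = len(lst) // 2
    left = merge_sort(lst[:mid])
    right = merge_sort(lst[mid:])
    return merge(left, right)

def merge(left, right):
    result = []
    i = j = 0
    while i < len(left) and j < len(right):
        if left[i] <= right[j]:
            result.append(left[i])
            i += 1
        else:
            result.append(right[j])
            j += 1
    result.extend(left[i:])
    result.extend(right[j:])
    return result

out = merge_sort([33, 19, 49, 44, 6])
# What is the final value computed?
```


merge_sort([33, 19, 49, 44, 6])
Split into [33, 19] and [49, 44, 6]
Left sorted: [19, 33]
Right sorted: [6, 44, 49]
Merge [19, 33] and [6, 44, 49]
= [6, 19, 33, 44, 49]


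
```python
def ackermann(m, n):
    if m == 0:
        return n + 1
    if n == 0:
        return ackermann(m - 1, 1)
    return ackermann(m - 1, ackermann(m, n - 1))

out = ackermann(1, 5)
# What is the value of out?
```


ackermann(1, 5)
= ackermann(0, ackermann(1, 4))
First compute ackermann(1, 4) = 6
= ackermann(0, 6)
= 7


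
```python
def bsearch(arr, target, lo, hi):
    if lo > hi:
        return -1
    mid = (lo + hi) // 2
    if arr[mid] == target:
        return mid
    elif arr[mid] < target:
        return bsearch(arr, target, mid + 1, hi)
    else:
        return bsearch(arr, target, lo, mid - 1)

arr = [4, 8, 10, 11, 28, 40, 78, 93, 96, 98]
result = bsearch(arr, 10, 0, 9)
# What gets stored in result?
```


bsearch(arr, 10, 0, 9)
lo=0, hi=9, mid=4, arr[mid]=28
28 > 10, search left half
lo=0, hi=3, mid=1, arr[mid]=8
8 < 10, search right half
lo=2, hi=3, mid=2, arr[mid]=10
arr[2] == 10, found at index 2
= 2


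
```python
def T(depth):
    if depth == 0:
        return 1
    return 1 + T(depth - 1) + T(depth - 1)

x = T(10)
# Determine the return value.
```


T(10)
= 1 + T(9) + T(9)
= 1 + 2 * T(9)
T(k) = 2^(k+1) - 1
T(0) = 1
T(1) = 3
T(2) = 7
T(3) = 15
T(4) = 31
T(10) = 2^11 - 1 = 2047


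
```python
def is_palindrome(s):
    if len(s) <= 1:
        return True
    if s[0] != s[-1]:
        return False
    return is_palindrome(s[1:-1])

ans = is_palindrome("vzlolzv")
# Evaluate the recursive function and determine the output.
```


is_palindrome("vzlolzv")
"vzlolzv": s[0]='v' == s[-1]='v' -> is_palindrome("zlolz")
"zlolz": s[0]='z' == s[-1]='z' -> is_palindrome("lol")
"lol": s[0]='l' == s[-1]='l' -> is_palindrome("o")
"o": len <= 1 -> True
= True


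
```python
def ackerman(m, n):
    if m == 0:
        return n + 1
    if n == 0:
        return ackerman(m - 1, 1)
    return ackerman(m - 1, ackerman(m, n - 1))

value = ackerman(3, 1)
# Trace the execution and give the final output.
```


ackerman(3, 1)
= ackerman(2, ackerman(3, 0))
First compute ackerman(3, 0) = 5
= ackerman(2, 5)
= 13


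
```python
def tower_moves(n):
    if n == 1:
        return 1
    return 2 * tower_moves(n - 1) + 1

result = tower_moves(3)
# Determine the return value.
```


tower_moves(3)
= 2 * tower_moves(2) + 1
= 2 * (2 * tower_moves(1) + 1) + 1
Now compute bottom-up:
tower_moves(1) = 1
tower_moves(2) = 2 * 1 + 1 = 3
tower_moves(3) = 2 * 3 + 1 = 7
= 7


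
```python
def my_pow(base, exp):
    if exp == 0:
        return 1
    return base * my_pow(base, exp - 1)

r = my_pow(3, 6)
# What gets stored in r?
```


my_pow(3, 6)
= 3 * my_pow(3, 5)
= 3 * 3 * my_pow(3, 4)
= 3 * 3 * 3 * my_pow(3, 3)
= 3 * 3 * 3 * 3 * my_pow(3, 2)
= 3 * 3 * 3 * 3 * 3 * my_pow(3, 1)
= 3 * 3 * 3 * 3 * 3 * 3 * my_pow(3, 0)
= 3 * 3 * 3 * 3 * 3 * 3 * 1
= 729


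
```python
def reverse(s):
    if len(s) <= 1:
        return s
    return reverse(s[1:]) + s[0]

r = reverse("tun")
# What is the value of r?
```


reverse("tun")
= reverse("un") + "t"
= reverse("n") + "u" + "t"
= "n" + "u" + "t"
= "nut"


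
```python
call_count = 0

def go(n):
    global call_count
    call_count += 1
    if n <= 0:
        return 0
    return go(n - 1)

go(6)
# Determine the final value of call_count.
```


go(6) calls go(5) calls ... calls go(0)
Total calls: 6 + 1 (for base case) = 7


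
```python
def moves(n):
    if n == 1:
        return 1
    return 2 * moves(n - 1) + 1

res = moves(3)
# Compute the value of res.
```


moves(3)
= 2 * moves(2) + 1
= 2 * (2 * moves(1) + 1) + 1
Now compute bottom-up:
moves(1) = 1
moves(2) = 2 * 1 + 1 = 3
moves(3) = 2 * 3 + 1 = 7
= 7


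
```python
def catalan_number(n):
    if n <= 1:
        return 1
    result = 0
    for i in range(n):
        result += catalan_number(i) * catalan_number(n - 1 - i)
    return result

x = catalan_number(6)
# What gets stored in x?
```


catalan_number(6)
= sum of catalan_number(i) * catalan_number(6-1-i) for i in 0..5
First compute sub-values bottom-up:
  catalan_number(0) = 1, catalan_number(1) = 1
  catalan_number(2) = 1*1 + 1*1 = 2
  catalan_number(3) = 1*2 + 1*1 + 2*1 = 5
  catalan_number(4) = 1*5 + 1*2 + 2*1 + 5*1 = 14
  catalan_number(5) = 1*14 + 1*5 + 2*2 + 5*1 + 14*1 = 42
Now catalan_number(6):
  catalan_number(0)*catalan_number(5) = 1*42 = 42
  catalan_number(1)*catalan_number(4) = 1*14 = 14
  catalan_number(2)*catalan_number(3) = 2*5 = 10
  catalan_number(3)*catalan_number(2) = 5*2 = 10
  catalan_number(4)*catalan_number(1) = 14*1 = 14
  catalan_number(5)*catalan_number(0) = 42*1 = 42
= 42 + 14 + 10 + 10 + 14 + 42
= 132


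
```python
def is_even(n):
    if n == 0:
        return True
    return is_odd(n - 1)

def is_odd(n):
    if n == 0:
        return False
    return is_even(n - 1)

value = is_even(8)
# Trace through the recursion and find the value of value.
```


is_even(8)
= is_odd(7)
= is_even(6)
= is_odd(5)
= is_even(4)
= is_odd(3)
= is_even(2)
= is_odd(1)
= is_even(0)
n == 0: return True
= True


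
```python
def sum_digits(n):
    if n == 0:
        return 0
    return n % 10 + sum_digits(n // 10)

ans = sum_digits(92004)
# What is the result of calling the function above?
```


sum_digits(92004)
= 4 + sum_digits(9200)
= 4 + 0 + sum_digits(920)
= 4 + 0 + 0 + sum_digits(92)
= 4 + 0 + 0 + 2 + sum_digits(9)
= 4 + 0 + 0 + 2 + 9 + sum_digits(0)
= 4 + 0 + 0 + 2 + 9 + 0
= 15


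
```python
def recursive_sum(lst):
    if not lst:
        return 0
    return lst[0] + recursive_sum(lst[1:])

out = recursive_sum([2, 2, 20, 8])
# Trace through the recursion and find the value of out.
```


recursive_sum([2, 2, 20, 8])
= 2 + recursive_sum([2, 20, 8])
= 2 + 2 + recursive_sum([20, 8])
= 2 + 2 + 20 + recursive_sum([8])
= 2 + 2 + 20 + 8 + recursive_sum([])
= 2 + 2 + 20 + 8 + 0
= 32


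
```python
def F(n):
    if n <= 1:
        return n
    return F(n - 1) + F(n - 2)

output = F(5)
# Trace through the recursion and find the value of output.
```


F(5)
= F(4) + F(3)
= (F(3) + F(2)) + F(3)
Computing bottom-up: F(0)=0, F(1)=1, F(2)=1, F(3)=2, F(4)=3, F(5)=5
= 5


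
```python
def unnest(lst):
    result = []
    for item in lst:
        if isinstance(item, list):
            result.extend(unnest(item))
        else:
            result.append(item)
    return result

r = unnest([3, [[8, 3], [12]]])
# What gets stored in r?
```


unnest([3, [[8, 3], [12]]])
Processing each element:
  3 is not a list -> append 3
  [[8, 3], [12]] is a list -> unnest recursively -> [8, 3, 12]
= [3, 8, 3, 12]


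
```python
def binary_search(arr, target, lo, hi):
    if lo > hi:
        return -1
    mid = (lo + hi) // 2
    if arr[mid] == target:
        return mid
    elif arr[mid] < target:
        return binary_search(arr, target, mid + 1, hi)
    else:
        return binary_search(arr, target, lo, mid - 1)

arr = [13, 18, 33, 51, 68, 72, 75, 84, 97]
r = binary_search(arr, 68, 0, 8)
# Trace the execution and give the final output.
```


binary_search(arr, 68, 0, 8)
lo=0, hi=8, mid=4, arr[mid]=68
arr[4] == 68, found at index 4
= 4


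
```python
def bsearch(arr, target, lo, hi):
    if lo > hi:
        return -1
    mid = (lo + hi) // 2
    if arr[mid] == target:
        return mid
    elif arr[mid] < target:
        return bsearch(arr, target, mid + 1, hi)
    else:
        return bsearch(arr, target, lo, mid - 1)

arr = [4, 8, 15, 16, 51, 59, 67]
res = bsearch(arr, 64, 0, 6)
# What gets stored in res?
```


bsearch(arr, 64, 0, 6)
lo=0, hi=6, mid=3, arr[mid]=16
16 < 64, search right half
lo=4, hi=6, mid=5, arr[mid]=59
59 < 64, search right half
lo=6, hi=6, mid=6, arr[mid]=67
67 > 64, search left half
lo > hi, target not found, return -1
= -1


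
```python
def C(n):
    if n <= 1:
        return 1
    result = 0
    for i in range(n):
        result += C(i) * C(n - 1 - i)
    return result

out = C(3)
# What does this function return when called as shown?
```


C(3)
= sum of C(i) * C(3-1-i) for i in 0..2
First compute sub-values bottom-up:
  C(0) = 1, C(1) = 1
  C(2) = 1*1 + 1*1 = 2
Now C(3):
  C(0)*C(2) = 1*2 = 2
  C(1)*C(1) = 1*1 = 1
  C(2)*C(0) = 2*1 = 2
= 2 + 1 + 2
= 5


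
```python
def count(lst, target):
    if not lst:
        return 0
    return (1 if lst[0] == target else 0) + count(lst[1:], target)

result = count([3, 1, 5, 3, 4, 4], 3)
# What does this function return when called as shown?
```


count([3, 1, 5, 3, 4, 4], 3)
lst[0]=3 == 3: 1 + count([1, 5, 3, 4, 4], 3)
lst[0]=1 != 3: 0 + count([5, 3, 4, 4], 3)
lst[0]=5 != 3: 0 + count([3, 4, 4], 3)
lst[0]=3 == 3: 1 + count([4, 4], 3)
lst[0]=4 != 3: 0 + count([4], 3)
lst[0]=4 != 3: 0 + count([], 3)
= 2


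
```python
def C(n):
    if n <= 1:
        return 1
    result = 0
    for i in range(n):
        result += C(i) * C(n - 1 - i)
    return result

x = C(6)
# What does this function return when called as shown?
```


C(6)
= sum of C(i) * C(6-1-i) for i in 0..5
First compute sub-values bottom-up:
  C(0) = 1, C(1) = 1
  C(2) = 1*1 + 1*1 = 2
  C(3) = 1*2 + 1*1 + 2*1 = 5
  C(4) = 1*5 + 1*2 + 2*1 + 5*1 = 14
  C(5) = 1*14 + 1*5 + 2*2 + 5*1 + 14*1 = 42
Now C(6):
  C(0)*C(5) = 1*42 = 42
  C(1)*C(4) = 1*14 = 14
  C(2)*C(3) = 2*5 = 10
  C(3)*C(2) = 5*2 = 10
  C(4)*C(1) = 14*1 = 14
  C(5)*C(0) = 42*1 = 42
= 42 + 14 + 10 + 10 + 14 + 42
= 132


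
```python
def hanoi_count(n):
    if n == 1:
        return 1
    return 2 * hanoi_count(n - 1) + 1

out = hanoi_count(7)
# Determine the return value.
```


hanoi_count(7)
= 2 * hanoi_count(6) + 1
= 2 * (2 * hanoi_count(5) + 1) + 1
= 2 * (2 * (2 * hanoi_count(4) + 1) + 1) + 1
= 2 * (2 * (2 * (2 * hanoi_count(3) + 1) + 1) + 1) + 1
= 2 * (2 * (2 * (2 * (2 * hanoi_count(2) + 1) + 1) + 1) + 1) + 1
= 2 * (2 * (2 * (2 * (2 * (2 * hanoi_count(1) + 1) + 1) + 1) + 1) + 1) + 1
Now compute bottom-up:
hanoi_count(1) = 1
hanoi_count(2) = 2 * 1 + 1 = 3
hanoi_count(3) = 2 * 3 + 1 = 7
hanoi_count(4) = 2 * 7 + 1 = 15
hanoi_count(5) = 2 * 15 + 1 = 31
hanoi_count(6) = 2 * 31 + 1 = 63
hanoi_count(7) = 2 * 63 + 1 = 127
= 127


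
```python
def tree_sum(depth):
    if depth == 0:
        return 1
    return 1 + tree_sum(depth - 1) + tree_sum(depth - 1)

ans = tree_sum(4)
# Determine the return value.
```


tree_sum(4)
= 1 + tree_sum(3) + tree_sum(3)
= 1 + 2 * tree_sum(3)
tree_sum(k) = 2^(k+1) - 1
tree_sum(0) = 1
tree_sum(1) = 3
tree_sum(2) = 7
tree_sum(3) = 15
tree_sum(4) = 31
tree_sum(4) = 2^5 - 1 = 31


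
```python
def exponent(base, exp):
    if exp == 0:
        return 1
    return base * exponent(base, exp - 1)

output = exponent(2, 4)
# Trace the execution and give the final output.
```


exponent(2, 4)
= 2 * exponent(2, 3)
= 2 * 2 * exponent(2, 2)
= 2 * 2 * 2 * exponent(2, 1)
= 2 * 2 * 2 * 2 * exponent(2, 0)
= 2 * 2 * 2 * 2 * 1
= 16


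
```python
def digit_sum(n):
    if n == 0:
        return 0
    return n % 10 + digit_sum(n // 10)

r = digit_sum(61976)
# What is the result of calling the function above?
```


digit_sum(61976)
= 6 + digit_sum(6197)
= 6 + 7 + digit_sum(619)
= 6 + 7 + 9 + digit_sum(61)
= 6 + 7 + 9 + 1 + digit_sum(6)
= 6 + 7 + 9 + 1 + 6 + digit_sum(0)
= 6 + 7 + 9 + 1 + 6 + 0
= 29


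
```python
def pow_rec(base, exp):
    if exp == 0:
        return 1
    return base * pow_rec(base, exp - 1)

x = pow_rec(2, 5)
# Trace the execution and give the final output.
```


pow_rec(2, 5)
= 2 * pow_rec(2, 4)
= 2 * 2 * pow_rec(2, 3)
= 2 * 2 * 2 * pow_rec(2, 2)
= 2 * 2 * 2 * 2 * pow_rec(2, 1)
= 2 * 2 * 2 * 2 * 2 * pow_rec(2, 0)
= 2 * 2 * 2 * 2 * 2 * 1
= 32


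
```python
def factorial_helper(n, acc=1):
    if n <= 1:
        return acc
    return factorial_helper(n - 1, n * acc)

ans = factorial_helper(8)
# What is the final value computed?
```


factorial_helper(8, 1)
= factorial_helper(7, 8 * 1) = factorial_helper(7, 8)
= factorial_helper(6, 7 * 8) = factorial_helper(6, 56)
= factorial_helper(5, 6 * 56) = factorial_helper(5, 336)
= factorial_helper(4, 5 * 336) = factorial_helper(4, 1680)
= factorial_helper(3, 4 * 1680) = factorial_helper(3, 6720)
= factorial_helper(2, 3 * 6720) = factorial_helper(2, 20160)
= factorial_helper(1, 2 * 20160) = factorial_helper(1, 40320)
n <= 1, return acc = 40320


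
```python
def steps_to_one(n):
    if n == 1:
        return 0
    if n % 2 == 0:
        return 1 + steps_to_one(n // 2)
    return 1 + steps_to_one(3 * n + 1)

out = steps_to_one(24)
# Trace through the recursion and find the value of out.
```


steps_to_one(24)
24 is even -> steps_to_one(12)
12 is even -> steps_to_one(6)
6 is even -> steps_to_one(3)
3 is odd -> 3*3+1 = 10 -> steps_to_one(10)
10 is even -> steps_to_one(5)
5 is odd -> 3*5+1 = 16 -> steps_to_one(16)
16 is even -> steps_to_one(8)
8 is even -> steps_to_one(4)
4 is even -> steps_to_one(2)
2 is even -> steps_to_one(1)
Reached 1 after 10 steps
= 10


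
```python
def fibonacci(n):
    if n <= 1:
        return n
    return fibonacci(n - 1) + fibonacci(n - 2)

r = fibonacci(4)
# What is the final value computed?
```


fibonacci(4)
= fibonacci(3) + fibonacci(2)
= (fibonacci(2) + fibonacci(1)) + fibonacci(2)
Computing bottom-up: fibonacci(0)=0, fibonacci(1)=1, fibonacci(2)=1, fibonacci(3)=2, fibonacci(4)=3
= 3


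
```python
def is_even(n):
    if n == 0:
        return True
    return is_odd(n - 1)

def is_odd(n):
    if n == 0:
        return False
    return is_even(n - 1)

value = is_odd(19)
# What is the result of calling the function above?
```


is_odd(19)
= is_even(18)
= is_odd(17)
= is_even(16)
= is_odd(15)
= is_even(14)
= is_odd(13)
= is_even(12)
= is_odd(11)
= is_even(10)
= is_odd(9)
= is_even(8)
= is_odd(7)
= is_even(6)
= is_odd(5)
= is_even(4)
= is_odd(3)
= is_even(2)
= is_odd(1)
= is_even(0)
n == 0: return True
= True


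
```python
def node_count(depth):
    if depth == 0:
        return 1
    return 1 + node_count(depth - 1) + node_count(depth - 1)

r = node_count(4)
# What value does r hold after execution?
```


node_count(4)
= 1 + node_count(3) + node_count(3)
= 1 + 2 * node_count(3)
node_count(k) = 2^(k+1) - 1
node_count(0) = 1
node_count(1) = 3
node_count(2) = 7
node_count(3) = 15
node_count(4) = 31
node_count(4) = 2^5 - 1 = 31


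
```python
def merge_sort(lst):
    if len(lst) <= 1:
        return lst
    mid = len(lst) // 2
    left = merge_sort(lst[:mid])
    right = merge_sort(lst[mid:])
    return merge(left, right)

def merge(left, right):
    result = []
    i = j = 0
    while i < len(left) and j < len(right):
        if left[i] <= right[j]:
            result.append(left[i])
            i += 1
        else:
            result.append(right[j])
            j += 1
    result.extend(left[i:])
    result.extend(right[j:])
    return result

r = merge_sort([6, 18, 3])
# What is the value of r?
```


merge_sort([6, 18, 3])
Split into [6] and [18, 3]
Left sorted: [6]
Right sorted: [3, 18]
Merge [6] and [3, 18]
= [3, 6, 18]


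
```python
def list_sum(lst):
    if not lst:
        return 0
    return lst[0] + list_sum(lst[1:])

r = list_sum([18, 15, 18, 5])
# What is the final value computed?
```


list_sum([18, 15, 18, 5])
= 18 + list_sum([15, 18, 5])
= 18 + 15 + list_sum([18, 5])
= 18 + 15 + 18 + list_sum([5])
= 18 + 15 + 18 + 5 + list_sum([])
= 18 + 15 + 18 + 5 + 0
= 56


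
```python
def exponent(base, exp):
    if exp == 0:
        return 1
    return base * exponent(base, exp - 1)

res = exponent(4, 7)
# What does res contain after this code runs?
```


exponent(4, 7)
= 4 * exponent(4, 6)
= 4 * 4 * exponent(4, 5)
= 4 * 4 * 4 * exponent(4, 4)
= 4 * 4 * 4 * 4 * exponent(4, 3)
= 4 * 4 * 4 * 4 * 4 * exponent(4, 2)
= 4 * 4 * 4 * 4 * 4 * 4 * exponent(4, 1)
= 4 * 4 * 4 * 4 * 4 * 4 * 4 * exponent(4, 0)
= 4 * 4 * 4 * 4 * 4 * 4 * 4 * 1
= 16384


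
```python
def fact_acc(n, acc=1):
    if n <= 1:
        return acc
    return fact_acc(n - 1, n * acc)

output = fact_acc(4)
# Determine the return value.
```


fact_acc(4, 1)
= fact_acc(3, 4 * 1) = fact_acc(3, 4)
= fact_acc(2, 3 * 4) = fact_acc(2, 12)
= fact_acc(1, 2 * 12) = fact_acc(1, 24)
n <= 1, return acc = 24


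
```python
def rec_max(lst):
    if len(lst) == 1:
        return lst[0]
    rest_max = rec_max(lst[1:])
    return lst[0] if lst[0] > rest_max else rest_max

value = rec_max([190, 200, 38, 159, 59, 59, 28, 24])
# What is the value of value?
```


rec_max([190, 200, 38, 159, 59, 59, 28, 24])
= compare 190 with rec_max([200, 38, 159, 59, 59, 28, 24])
= compare 200 with rec_max([38, 159, 59, 59, 28, 24])
= compare 38 with rec_max([159, 59, 59, 28, 24])
= compare 159 with rec_max([59, 59, 28, 24])
= compare 59 with rec_max([59, 28, 24])
= compare 59 with rec_max([28, 24])
= compare 28 with rec_max([24])
Base: rec_max([24]) = 24
compare 28 with 24: max = 28
compare 59 with 28: max = 59
compare 59 with 59: max = 59
compare 159 with 59: max = 159
compare 38 with 159: max = 159
compare 200 with 159: max = 200
compare 190 with 200: max = 200
= 200


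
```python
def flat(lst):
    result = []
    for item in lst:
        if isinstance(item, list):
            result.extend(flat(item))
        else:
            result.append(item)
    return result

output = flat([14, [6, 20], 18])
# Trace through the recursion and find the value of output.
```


flat([14, [6, 20], 18])
Processing each element:
  14 is not a list -> append 14
  [6, 20] is a list -> flat recursively -> [6, 20]
  18 is not a list -> append 18
= [14, 6, 20, 18]


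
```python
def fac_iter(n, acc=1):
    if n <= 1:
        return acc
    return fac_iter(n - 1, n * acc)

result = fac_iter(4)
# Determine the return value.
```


fac_iter(4, 1)
= fac_iter(3, 4 * 1) = fac_iter(3, 4)
= fac_iter(2, 3 * 4) = fac_iter(2, 12)
= fac_iter(1, 2 * 12) = fac_iter(1, 24)
n <= 1, return acc = 24


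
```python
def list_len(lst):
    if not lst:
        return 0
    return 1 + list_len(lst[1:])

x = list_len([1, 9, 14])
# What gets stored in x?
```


list_len([1, 9, 14])
= 1 + list_len([9, 14])
= 1 + 1 + list_len([14])
= 1 + 1 + 1 + list_len([])
= 1 + 1 + 1 + 0
= 3


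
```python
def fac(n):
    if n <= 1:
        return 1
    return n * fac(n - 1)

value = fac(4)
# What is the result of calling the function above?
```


fac(4)
= 4 * fac(3)
= 4 * 3 * fac(2)
= 4 * 3 * 2 * fac(1)
= 4 * 3 * 2 * 1
= 24


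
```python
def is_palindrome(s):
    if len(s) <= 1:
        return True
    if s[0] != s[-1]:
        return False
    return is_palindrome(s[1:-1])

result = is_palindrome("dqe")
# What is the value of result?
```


is_palindrome("dqe")
"dqe": s[0]='d' != s[-1]='e' -> False
= False


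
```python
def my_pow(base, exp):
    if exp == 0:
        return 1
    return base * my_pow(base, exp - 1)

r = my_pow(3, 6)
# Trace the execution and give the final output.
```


my_pow(3, 6)
= 3 * my_pow(3, 5)
= 3 * 3 * my_pow(3, 4)
= 3 * 3 * 3 * my_pow(3, 3)
= 3 * 3 * 3 * 3 * my_pow(3, 2)
= 3 * 3 * 3 * 3 * 3 * my_pow(3, 1)
= 3 * 3 * 3 * 3 * 3 * 3 * my_pow(3, 0)
= 3 * 3 * 3 * 3 * 3 * 3 * 1
= 729


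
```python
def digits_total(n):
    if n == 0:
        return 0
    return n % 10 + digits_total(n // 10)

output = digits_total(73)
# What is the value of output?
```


digits_total(73)
= 3 + digits_total(7)
= 3 + 7 + digits_total(0)
= 3 + 7 + 0
= 10


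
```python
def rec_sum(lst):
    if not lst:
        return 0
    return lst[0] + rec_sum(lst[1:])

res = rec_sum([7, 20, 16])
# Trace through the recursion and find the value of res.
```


rec_sum([7, 20, 16])
= 7 + rec_sum([20, 16])
= 7 + 20 + rec_sum([16])
= 7 + 20 + 16 + rec_sum([])
= 7 + 20 + 16 + 0
= 43


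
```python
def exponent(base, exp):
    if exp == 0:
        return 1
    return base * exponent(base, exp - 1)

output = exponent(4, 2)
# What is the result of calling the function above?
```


exponent(4, 2)
= 4 * exponent(4, 1)
= 4 * 4 * exponent(4, 0)
= 4 * 4 * 1
= 16


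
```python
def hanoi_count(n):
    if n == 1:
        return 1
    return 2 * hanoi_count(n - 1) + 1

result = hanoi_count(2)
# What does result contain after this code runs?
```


hanoi_count(2)
= 2 * hanoi_count(1) + 1
Now compute bottom-up:
hanoi_count(1) = 1
hanoi_count(2) = 2 * 1 + 1 = 3
= 3


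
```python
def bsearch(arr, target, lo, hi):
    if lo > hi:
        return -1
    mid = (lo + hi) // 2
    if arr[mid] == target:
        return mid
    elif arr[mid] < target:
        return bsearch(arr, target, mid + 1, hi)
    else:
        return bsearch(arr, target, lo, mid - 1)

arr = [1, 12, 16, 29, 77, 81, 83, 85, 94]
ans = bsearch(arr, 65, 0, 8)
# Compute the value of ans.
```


bsearch(arr, 65, 0, 8)
lo=0, hi=8, mid=4, arr[mid]=77
77 > 65, search left half
lo=0, hi=3, mid=1, arr[mid]=12
12 < 65, search right half
lo=2, hi=3, mid=2, arr[mid]=16
16 < 65, search right half
lo=3, hi=3, mid=3, arr[mid]=29
29 < 65, search right half
lo > hi, target not found, return -1
= -1


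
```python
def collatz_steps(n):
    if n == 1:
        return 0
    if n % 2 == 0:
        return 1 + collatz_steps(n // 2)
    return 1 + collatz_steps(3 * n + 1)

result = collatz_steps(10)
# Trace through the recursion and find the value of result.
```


collatz_steps(10)
10 is even -> collatz_steps(5)
5 is odd -> 3*5+1 = 16 -> collatz_steps(16)
16 is even -> collatz_steps(8)
8 is even -> collatz_steps(4)
4 is even -> collatz_steps(2)
2 is even -> collatz_steps(1)
Reached 1 after 6 steps
= 6


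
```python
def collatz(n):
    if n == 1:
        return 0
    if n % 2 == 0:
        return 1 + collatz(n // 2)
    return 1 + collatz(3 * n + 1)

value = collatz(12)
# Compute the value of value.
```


collatz(12)
12 is even -> collatz(6)
6 is even -> collatz(3)
3 is odd -> 3*3+1 = 10 -> collatz(10)
10 is even -> collatz(5)
5 is odd -> 3*5+1 = 16 -> collatz(16)
16 is even -> collatz(8)
8 is even -> collatz(4)
4 is even -> collatz(2)
2 is even -> collatz(1)
Reached 1 after 9 steps
= 9


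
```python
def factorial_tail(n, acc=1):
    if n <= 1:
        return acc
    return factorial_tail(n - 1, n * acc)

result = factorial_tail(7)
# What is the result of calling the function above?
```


factorial_tail(7, 1)
= factorial_tail(6, 7 * 1) = factorial_tail(6, 7)
= factorial_tail(5, 6 * 7) = factorial_tail(5, 42)
= factorial_tail(4, 5 * 42) = factorial_tail(4, 210)
= factorial_tail(3, 4 * 210) = factorial_tail(3, 840)
= factorial_tail(2, 3 * 840) = factorial_tail(2, 2520)
= factorial_tail(1, 2 * 2520) = factorial_tail(1, 5040)
n <= 1, return acc = 5040


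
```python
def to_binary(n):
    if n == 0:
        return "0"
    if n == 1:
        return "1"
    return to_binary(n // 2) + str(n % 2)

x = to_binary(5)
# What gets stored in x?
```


to_binary(5)
= to_binary(2) + "1"
= to_binary(1) + "0" + "1"
= "1" + "0" + "1"
= "101"


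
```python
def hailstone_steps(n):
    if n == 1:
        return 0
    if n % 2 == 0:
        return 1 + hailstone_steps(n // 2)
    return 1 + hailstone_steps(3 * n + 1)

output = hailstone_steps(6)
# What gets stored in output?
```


hailstone_steps(6)
6 is even -> hailstone_steps(3)
3 is odd -> 3*3+1 = 10 -> hailstone_steps(10)
10 is even -> hailstone_steps(5)
5 is odd -> 3*5+1 = 16 -> hailstone_steps(16)
16 is even -> hailstone_steps(8)
8 is even -> hailstone_steps(4)
4 is even -> hailstone_steps(2)
2 is even -> hailstone_steps(1)
Reached 1 after 8 steps
= 8


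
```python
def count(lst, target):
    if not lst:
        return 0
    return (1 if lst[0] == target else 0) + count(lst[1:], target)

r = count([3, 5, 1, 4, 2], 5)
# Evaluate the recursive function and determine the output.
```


count([3, 5, 1, 4, 2], 5)
lst[0]=3 != 5: 0 + count([5, 1, 4, 2], 5)
lst[0]=5 == 5: 1 + count([1, 4, 2], 5)
lst[0]=1 != 5: 0 + count([4, 2], 5)
lst[0]=4 != 5: 0 + count([2], 5)
lst[0]=2 != 5: 0 + count([], 5)
= 1


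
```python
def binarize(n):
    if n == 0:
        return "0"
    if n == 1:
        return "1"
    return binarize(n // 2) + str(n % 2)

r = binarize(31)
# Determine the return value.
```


binarize(31)
= binarize(15) + "1"
= binarize(7) + "1" + "1"
= binarize(3) + "1" + "1" + "1"
= binarize(1) + "1" + "1" + "1" + "1"
= "1" + "1" + "1" + "1" + "1"
= "11111"


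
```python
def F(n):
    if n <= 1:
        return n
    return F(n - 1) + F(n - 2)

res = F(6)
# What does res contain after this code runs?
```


F(6)
= F(5) + F(4)
= (F(4) + F(3)) + F(4)
Computing bottom-up: F(0)=0, F(1)=1, F(2)=1, F(3)=2, F(4)=3, F(5)=5, F(6)=8
= 8


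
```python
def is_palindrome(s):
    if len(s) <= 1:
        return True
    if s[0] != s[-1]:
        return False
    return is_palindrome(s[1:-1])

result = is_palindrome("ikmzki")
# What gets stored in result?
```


is_palindrome("ikmzki")
"ikmzki": s[0]='i' == s[-1]='i' -> is_palindrome("kmzk")
"kmzk": s[0]='k' == s[-1]='k' -> is_palindrome("mz")
"mz": s[0]='m' != s[-1]='z' -> False
= False


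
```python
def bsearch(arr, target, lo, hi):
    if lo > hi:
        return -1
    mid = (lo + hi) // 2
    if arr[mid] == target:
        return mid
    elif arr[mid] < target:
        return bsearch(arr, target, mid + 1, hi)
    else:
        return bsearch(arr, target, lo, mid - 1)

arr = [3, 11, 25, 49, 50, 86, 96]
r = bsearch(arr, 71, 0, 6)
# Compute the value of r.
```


bsearch(arr, 71, 0, 6)
lo=0, hi=6, mid=3, arr[mid]=49
49 < 71, search right half
lo=4, hi=6, mid=5, arr[mid]=86
86 > 71, search left half
lo=4, hi=4, mid=4, arr[mid]=50
50 < 71, search right half
lo > hi, target not found, return -1
= -1


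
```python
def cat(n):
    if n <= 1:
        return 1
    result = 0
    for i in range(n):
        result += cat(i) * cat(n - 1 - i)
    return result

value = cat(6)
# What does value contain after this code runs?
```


cat(6)
= sum of cat(i) * cat(6-1-i) for i in 0..5
First compute sub-values bottom-up:
  cat(0) = 1, cat(1) = 1
  cat(2) = 1*1 + 1*1 = 2
  cat(3) = 1*2 + 1*1 + 2*1 = 5
  cat(4) = 1*5 + 1*2 + 2*1 + 5*1 = 14
  cat(5) = 1*14 + 1*5 + 2*2 + 5*1 + 14*1 = 42
Now cat(6):
  cat(0)*cat(5) = 1*42 = 42
  cat(1)*cat(4) = 1*14 = 14
  cat(2)*cat(3) = 2*5 = 10
  cat(3)*cat(2) = 5*2 = 10
  cat(4)*cat(1) = 14*1 = 14
  cat(5)*cat(0) = 42*1 = 42
= 42 + 14 + 10 + 10 + 14 + 42
= 132


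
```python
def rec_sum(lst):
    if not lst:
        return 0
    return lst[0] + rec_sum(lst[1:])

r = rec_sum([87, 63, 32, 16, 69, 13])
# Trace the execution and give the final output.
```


rec_sum([87, 63, 32, 16, 69, 13])
= 87 + rec_sum([63, 32, 16, 69, 13])
= 87 + 63 + rec_sum([32, 16, 69, 13])
= 87 + 63 + 32 + rec_sum([16, 69, 13])
= 87 + 63 + 32 + 16 + rec_sum([69, 13])
= 87 + 63 + 32 + 16 + 69 + rec_sum([13])
= 87 + 63 + 32 + 16 + 69 + 13 + rec_sum([])
= 87 + 63 + 32 + 16 + 69 + 13 + 0
= 280


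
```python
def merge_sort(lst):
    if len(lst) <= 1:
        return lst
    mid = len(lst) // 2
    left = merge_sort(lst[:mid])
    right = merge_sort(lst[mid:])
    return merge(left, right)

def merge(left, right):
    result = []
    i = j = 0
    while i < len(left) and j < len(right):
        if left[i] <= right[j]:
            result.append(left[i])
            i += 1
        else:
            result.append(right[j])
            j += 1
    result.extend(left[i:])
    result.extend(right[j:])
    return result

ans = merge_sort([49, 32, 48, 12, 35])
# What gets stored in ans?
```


merge_sort([49, 32, 48, 12, 35])
Split into [49, 32] and [48, 12, 35]
Left sorted: [32, 49]
Right sorted: [12, 35, 48]
Merge [32, 49] and [12, 35, 48]
= [12, 32, 35, 48, 49]


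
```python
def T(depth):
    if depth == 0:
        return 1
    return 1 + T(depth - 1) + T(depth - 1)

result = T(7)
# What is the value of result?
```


T(7)
= 1 + T(6) + T(6)
= 1 + 2 * T(6)
T(k) = 2^(k+1) - 1
T(0) = 1
T(1) = 3
T(2) = 7
T(3) = 15
T(4) = 31
T(7) = 2^8 - 1 = 255


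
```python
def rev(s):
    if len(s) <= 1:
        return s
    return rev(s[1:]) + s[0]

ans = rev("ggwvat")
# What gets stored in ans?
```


rev("ggwvat")
= rev("gwvat") + "g"
= rev("wvat") + "g" + "g"
= rev("vat") + "w" + "g" + "g"
= rev("at") + "v" + "w" + "g" + "g"
= rev("t") + "a" + "v" + "w" + "g" + "g"
= "t" + "a" + "v" + "w" + "g" + "g"
= "tavwgg"


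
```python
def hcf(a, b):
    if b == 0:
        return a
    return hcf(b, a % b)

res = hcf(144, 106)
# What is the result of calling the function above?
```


hcf(144, 106)
= hcf(106, 144 % 106) = hcf(106, 38)
= hcf(38, 106 % 38) = hcf(38, 30)
= hcf(30, 38 % 30) = hcf(30, 8)
= hcf(8, 30 % 8) = hcf(8, 6)
= hcf(6, 8 % 6) = hcf(6, 2)
= hcf(2, 6 % 2) = hcf(2, 0)
b == 0, return a = 2


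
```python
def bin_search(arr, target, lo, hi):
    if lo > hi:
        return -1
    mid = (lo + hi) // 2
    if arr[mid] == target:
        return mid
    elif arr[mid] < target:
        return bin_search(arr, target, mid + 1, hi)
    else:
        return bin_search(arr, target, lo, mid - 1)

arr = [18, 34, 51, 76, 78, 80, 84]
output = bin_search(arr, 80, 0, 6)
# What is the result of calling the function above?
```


bin_search(arr, 80, 0, 6)
lo=0, hi=6, mid=3, arr[mid]=76
76 < 80, search right half
lo=4, hi=6, mid=5, arr[mid]=80
arr[5] == 80, found at index 5
= 5


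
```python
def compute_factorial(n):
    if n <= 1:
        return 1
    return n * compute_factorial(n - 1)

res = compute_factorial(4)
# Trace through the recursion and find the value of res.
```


compute_factorial(4)
= 4 * compute_factorial(3)
= 4 * 3 * compute_factorial(2)
= 4 * 3 * 2 * compute_factorial(1)
= 4 * 3 * 2 * 1
= 24


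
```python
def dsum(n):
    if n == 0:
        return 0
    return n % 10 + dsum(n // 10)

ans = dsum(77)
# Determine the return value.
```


dsum(77)
= 7 + dsum(7)
= 7 + 7 + dsum(0)
= 7 + 7 + 0
= 14


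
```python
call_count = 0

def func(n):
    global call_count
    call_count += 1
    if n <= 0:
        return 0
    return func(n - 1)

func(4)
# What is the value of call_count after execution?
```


func(4) calls func(3) calls ... calls func(0)
Total calls: 4 + 1 (for base case) = 5


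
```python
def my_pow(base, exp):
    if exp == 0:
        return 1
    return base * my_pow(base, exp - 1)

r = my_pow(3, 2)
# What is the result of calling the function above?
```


my_pow(3, 2)
= 3 * my_pow(3, 1)
= 3 * 3 * my_pow(3, 0)
= 3 * 3 * 1
= 9


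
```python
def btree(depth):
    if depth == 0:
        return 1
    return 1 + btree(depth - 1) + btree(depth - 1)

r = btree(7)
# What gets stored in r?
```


btree(7)
= 1 + btree(6) + btree(6)
= 1 + 2 * btree(6)
btree(k) = 2^(k+1) - 1
btree(0) = 1
btree(1) = 3
btree(2) = 7
btree(3) = 15
btree(4) = 31
btree(7) = 2^8 - 1 = 255


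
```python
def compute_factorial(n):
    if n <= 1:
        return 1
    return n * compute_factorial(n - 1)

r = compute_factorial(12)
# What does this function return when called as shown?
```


compute_factorial(12)
= 12 * compute_factorial(11)
= 12 * 11 * compute_factorial(10)
= 12 * 11 * 10 * compute_factorial(9)
= 12 * 11 * 10 * 9 * compute_factorial(8)
= 12 * 11 * 10 * 9 * 8 * compute_factorial(7)
= 12 * 11 * 10 * 9 * 8 * 7 * compute_factorial(6)
= 12 * 11 * 10 * 9 * 8 * 7 * 6 * compute_factorial(5)
= 12 * 11 * 10 * 9 * 8 * 7 * 6 * 5 * compute_factorial(4)
= 12 * 11 * 10 * 9 * 8 * 7 * 6 * 5 * 4 * compute_factorial(3)
= 12 * 11 * 10 * 9 * 8 * 7 * 6 * 5 * 4 * 3 * compute_factorial(2)
= 12 * 11 * 10 * 9 * 8 * 7 * 6 * 5 * 4 * 3 * 2 * compute_factorial(1)
= 12 * 11 * 10 * 9 * 8 * 7 * 6 * 5 * 4 * 3 * 2 * 1
= 479001600


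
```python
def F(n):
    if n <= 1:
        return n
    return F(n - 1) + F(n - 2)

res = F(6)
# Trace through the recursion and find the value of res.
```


F(6)
= F(5) + F(4)
= (F(4) + F(3)) + F(4)
Computing bottom-up: F(0)=0, F(1)=1, F(2)=1, F(3)=2, F(4)=3, F(5)=5, F(6)=8
= 8


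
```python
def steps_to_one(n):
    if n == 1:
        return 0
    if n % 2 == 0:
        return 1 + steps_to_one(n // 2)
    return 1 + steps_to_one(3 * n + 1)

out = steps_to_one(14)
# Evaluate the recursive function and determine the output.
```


steps_to_one(14)
14 is even -> steps_to_one(7)
7 is odd -> 3*7+1 = 22 -> steps_to_one(22)
22 is even -> steps_to_one(11)
11 is odd -> 3*11+1 = 34 -> steps_to_one(34)
34 is even -> steps_to_one(17)
17 is odd -> 3*17+1 = 52 -> steps_to_one(52)
52 is even -> steps_to_one(26)
26 is even -> steps_to_one(13)
13 is odd -> 3*13+1 = 40 -> steps_to_one(40)
40 is even -> steps_to_one(20)
20 is even -> steps_to_one(10)
10 is even -> steps_to_one(5)
5 is odd -> 3*5+1 = 16 -> steps_to_one(16)
16 is even -> steps_to_one(8)
8 is even -> steps_to_one(4)
4 is even -> steps_to_one(2)
2 is even -> steps_to_one(1)
Reached 1 after 17 steps
= 17


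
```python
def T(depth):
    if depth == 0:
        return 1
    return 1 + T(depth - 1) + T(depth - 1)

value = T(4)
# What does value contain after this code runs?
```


T(4)
= 1 + T(3) + T(3)
= 1 + 2 * T(3)
T(k) = 2^(k+1) - 1
T(0) = 1
T(1) = 3
T(2) = 7
T(3) = 15
T(4) = 31
T(4) = 2^5 - 1 = 31


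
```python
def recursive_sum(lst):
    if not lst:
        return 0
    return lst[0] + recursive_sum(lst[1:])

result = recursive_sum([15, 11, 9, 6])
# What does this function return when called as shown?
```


recursive_sum([15, 11, 9, 6])
= 15 + recursive_sum([11, 9, 6])
= 15 + 11 + recursive_sum([9, 6])
= 15 + 11 + 9 + recursive_sum([6])
= 15 + 11 + 9 + 6 + recursive_sum([])
= 15 + 11 + 9 + 6 + 0
= 41


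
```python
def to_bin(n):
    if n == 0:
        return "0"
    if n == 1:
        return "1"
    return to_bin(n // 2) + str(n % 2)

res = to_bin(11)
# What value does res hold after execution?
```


to_bin(11)
= to_bin(5) + "1"
= to_bin(2) + "1" + "1"
= to_bin(1) + "0" + "1" + "1"
= "1" + "0" + "1" + "1"
= "1011"


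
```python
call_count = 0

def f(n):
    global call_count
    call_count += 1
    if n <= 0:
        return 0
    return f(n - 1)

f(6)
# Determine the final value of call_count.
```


f(6) calls f(5) calls ... calls f(0)
Total calls: 6 + 1 (for base case) = 7


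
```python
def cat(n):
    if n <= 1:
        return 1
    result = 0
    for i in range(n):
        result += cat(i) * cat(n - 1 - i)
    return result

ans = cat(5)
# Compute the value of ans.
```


cat(5)
= sum of cat(i) * cat(5-1-i) for i in 0..4
First compute sub-values bottom-up:
  cat(0) = 1, cat(1) = 1
  cat(2) = 1*1 + 1*1 = 2
  cat(3) = 1*2 + 1*1 + 2*1 = 5
  cat(4) = 1*5 + 1*2 + 2*1 + 5*1 = 14
Now cat(5):
  cat(0)*cat(4) = 1*14 = 14
  cat(1)*cat(3) = 1*5 = 5
  cat(2)*cat(2) = 2*2 = 4
  cat(3)*cat(1) = 5*1 = 5
  cat(4)*cat(0) = 14*1 = 14
= 14 + 5 + 4 + 5 + 14
= 42


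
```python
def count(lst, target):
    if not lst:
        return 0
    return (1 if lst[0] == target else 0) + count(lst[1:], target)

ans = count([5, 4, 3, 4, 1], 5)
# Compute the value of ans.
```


count([5, 4, 3, 4, 1], 5)
lst[0]=5 == 5: 1 + count([4, 3, 4, 1], 5)
lst[0]=4 != 5: 0 + count([3, 4, 1], 5)
lst[0]=3 != 5: 0 + count([4, 1], 5)
lst[0]=4 != 5: 0 + count([1], 5)
lst[0]=1 != 5: 0 + count([], 5)
= 1


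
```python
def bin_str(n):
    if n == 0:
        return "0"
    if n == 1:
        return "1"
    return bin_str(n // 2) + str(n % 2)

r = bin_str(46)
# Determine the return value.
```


bin_str(46)
= bin_str(23) + "0"
= bin_str(11) + "1" + "0"
= bin_str(5) + "1" + "1" + "0"
= bin_str(2) + "1" + "1" + "1" + "0"
= bin_str(1) + "0" + "1" + "1" + "1" + "0"
= "1" + "0" + "1" + "1" + "1" + "0"
= "101110"


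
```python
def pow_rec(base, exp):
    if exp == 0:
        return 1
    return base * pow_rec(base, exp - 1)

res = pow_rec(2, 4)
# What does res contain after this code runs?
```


pow_rec(2, 4)
= 2 * pow_rec(2, 3)
= 2 * 2 * pow_rec(2, 2)
= 2 * 2 * 2 * pow_rec(2, 1)
= 2 * 2 * 2 * 2 * pow_rec(2, 0)
= 2 * 2 * 2 * 2 * 1
= 16


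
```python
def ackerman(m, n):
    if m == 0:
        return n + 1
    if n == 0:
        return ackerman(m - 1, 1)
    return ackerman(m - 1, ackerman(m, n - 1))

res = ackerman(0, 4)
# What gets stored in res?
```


ackerman(0, 4)
m == 0: return 4 + 1 = 5
= 5


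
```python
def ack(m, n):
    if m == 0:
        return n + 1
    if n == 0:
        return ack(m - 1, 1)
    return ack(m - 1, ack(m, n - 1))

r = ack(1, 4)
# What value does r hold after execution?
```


ack(1, 4)
= ack(0, ack(1, 3))
First compute ack(1, 3) = 5
= ack(0, 5)
= 6


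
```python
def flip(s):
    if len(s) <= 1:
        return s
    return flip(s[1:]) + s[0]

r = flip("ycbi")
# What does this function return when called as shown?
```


flip("ycbi")
= flip("cbi") + "y"
= flip("bi") + "c" + "y"
= flip("i") + "b" + "c" + "y"
= "i" + "b" + "c" + "y"
= "ibcy"


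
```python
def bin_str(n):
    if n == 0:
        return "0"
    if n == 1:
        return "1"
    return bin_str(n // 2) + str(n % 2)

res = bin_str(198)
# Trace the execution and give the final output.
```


bin_str(198)
= bin_str(99) + "0"
= bin_str(49) + "1" + "0"
= bin_str(24) + "1" + "1" + "0"
= bin_str(12) + "0" + "1" + "1" + "0"
= bin_str(6) + "0" + "0" + "1" + "1" + "0"
= bin_str(3) + "0" + "0" + "0" + "1" + "1" + "0"
= bin_str(1) + "1" + "0" + "0" + "0" + "1" + "1" + "0"
= "1" + "1" + "0" + "0" + "0" + "1" + "1" + "0"
= "11000110"


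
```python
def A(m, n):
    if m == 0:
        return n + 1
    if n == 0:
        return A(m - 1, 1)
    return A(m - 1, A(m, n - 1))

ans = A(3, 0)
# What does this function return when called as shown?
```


A(3, 0)
n == 0: return A(2, 1)
= A(2, 1) = 5
= 5


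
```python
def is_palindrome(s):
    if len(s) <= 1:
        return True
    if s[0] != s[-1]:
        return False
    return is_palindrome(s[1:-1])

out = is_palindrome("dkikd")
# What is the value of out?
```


is_palindrome("dkikd")
"dkikd": s[0]='d' == s[-1]='d' -> is_palindrome("kik")
"kik": s[0]='k' == s[-1]='k' -> is_palindrome("i")
"i": len <= 1 -> True
= True


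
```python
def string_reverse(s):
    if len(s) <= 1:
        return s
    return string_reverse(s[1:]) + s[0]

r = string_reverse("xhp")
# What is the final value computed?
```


string_reverse("xhp")
= string_reverse("hp") + "x"
= string_reverse("p") + "h" + "x"
= "p" + "h" + "x"
= "phx"
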